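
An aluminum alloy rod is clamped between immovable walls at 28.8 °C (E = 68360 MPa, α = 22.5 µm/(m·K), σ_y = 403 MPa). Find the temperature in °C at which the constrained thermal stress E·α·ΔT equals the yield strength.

E = 68360 MPa = 68.36 GPa.
E·α·ΔT = 403.0 MPa ⇒ ΔT = 403.0 / (68.36×10³ × 22.5×10⁻⁶) = 262.0 K.
T = 28.8 + 262.0 = 290.8 °C.

291 °C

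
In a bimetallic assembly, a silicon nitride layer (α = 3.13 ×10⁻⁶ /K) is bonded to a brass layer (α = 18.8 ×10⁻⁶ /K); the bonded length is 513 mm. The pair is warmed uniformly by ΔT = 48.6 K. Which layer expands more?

α(silicon nitride) = 3.13×10⁻⁶/K vs α(brass) = 18.8×10⁻⁶/K.
Higher α expands more for the same ΔT: brass.

brass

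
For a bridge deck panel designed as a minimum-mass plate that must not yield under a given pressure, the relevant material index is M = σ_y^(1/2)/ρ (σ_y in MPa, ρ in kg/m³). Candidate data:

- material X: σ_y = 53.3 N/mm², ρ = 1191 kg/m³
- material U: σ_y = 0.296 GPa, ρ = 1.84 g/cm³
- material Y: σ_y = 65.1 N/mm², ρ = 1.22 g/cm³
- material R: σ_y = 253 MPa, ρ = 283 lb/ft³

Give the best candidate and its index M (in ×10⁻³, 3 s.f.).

After converting to SI:
  material X: σ_y = 53.30 MPa, ρ = 1191 kg/m³
  material U: σ_y = 296.0 MPa, ρ = 1840 kg/m³
  material Y: σ_y = 65.10 MPa, ρ = 1220 kg/m³
  material R: σ_y = 253.0 MPa, ρ = 4533 kg/m³
  material U: M = 9.35×10⁻³
  material Y: M = 6.61×10⁻³
  material X: M = 6.13×10⁻³
  material R: M = 3.51×10⁻³
Material U has the largest M.

material U, M = 9.35×10⁻³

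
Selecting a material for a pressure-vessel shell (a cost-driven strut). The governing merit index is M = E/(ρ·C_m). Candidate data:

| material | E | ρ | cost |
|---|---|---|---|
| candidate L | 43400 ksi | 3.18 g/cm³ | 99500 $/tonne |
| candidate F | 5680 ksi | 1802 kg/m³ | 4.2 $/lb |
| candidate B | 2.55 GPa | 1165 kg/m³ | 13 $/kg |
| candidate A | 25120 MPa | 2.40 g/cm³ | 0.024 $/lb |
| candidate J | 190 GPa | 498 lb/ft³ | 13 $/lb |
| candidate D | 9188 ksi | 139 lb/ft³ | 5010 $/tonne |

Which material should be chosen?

Normalizing units and computing the index:
  candidate L: E = 299.2 GPa, ρ = 3180 kg/m³, cost = 99.50 $/kg
  candidate F: E = 39.16 GPa, ρ = 1802 kg/m³, cost = 9.259 $/kg
  candidate B: E = 2.550 GPa, ρ = 1165 kg/m³, cost = 13.00 $/kg
  candidate A: E = 25.12 GPa, ρ = 2400 kg/m³, cost = 0.05291 $/kg
  candidate J: E = 190.0 GPa, ρ = 7977 kg/m³, cost = 28.66 $/kg
  candidate D: E = 63.35 GPa, ρ = 2227 kg/m³, cost = 5.010 $/kg
  candidate A: M = 198 MN·m per $
  candidate D: M = 5.68 MN·m per $
  candidate F: M = 2.35 MN·m per $
  candidate L: M = 0.946 MN·m per $
  candidate J: M = 0.831 MN·m per $
  candidate B: M = 0.168 MN·m per $
Candidate A has the largest M.

candidate A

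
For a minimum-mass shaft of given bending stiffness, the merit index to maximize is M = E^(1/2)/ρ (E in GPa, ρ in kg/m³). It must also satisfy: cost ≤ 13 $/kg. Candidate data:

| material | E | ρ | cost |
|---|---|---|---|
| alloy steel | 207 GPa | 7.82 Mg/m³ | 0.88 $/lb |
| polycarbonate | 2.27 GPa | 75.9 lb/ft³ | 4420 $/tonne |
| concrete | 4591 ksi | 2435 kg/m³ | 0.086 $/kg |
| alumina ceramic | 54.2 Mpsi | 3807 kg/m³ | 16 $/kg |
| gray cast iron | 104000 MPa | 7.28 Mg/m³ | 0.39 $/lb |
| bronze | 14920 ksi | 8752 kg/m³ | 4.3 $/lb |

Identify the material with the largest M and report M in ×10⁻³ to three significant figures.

concrete, M = 2.31×10⁻³

Screen on constraints: cost ≤ 13 $/kg. Survivors: alloy steel, polycarbonate, concrete, gray cast iron, bronze.
After converting to SI:
  alloy steel: E = 207.0 GPa, ρ = 7820 kg/m³
  polycarbonate: E = 2.270 GPa, ρ = 1216 kg/m³
  concrete: E = 31.65 GPa, ρ = 2435 kg/m³
  gray cast iron: E = 104.0 GPa, ρ = 7280 kg/m³
  bronze: E = 102.9 GPa, ρ = 8752 kg/m³
  concrete: M = 2.31×10⁻³
  alloy steel: M = 1.84×10⁻³
  gray cast iron: M = 1.40×10⁻³
  polycarbonate: M = 1.24×10⁻³
  bronze: M = 1.16×10⁻³
Concrete ranks first.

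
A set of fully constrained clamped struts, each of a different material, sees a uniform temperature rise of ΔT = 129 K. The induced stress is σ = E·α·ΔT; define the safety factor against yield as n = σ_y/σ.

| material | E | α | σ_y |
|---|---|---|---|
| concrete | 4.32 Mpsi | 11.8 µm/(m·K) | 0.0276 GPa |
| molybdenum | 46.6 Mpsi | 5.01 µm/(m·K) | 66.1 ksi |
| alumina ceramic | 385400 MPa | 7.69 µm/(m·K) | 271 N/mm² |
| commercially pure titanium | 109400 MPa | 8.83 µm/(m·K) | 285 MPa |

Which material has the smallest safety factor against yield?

concrete

With everything in SI (GPa, ×10⁻⁶/K, MPa):
  concrete: E = 29.79, α = 11.8, σ_y = 27.60 → σ = 45.3 MPa, n = 0.609
  molybdenum: E = 321.3, α = 5.01, σ_y = 455.7 → σ = 208 MPa, n = 2.19
  alumina ceramic: E = 385.4, α = 7.69, σ_y = 271.0 → σ = 382 MPa, n = 0.709
  commercially pure titanium: E = 109.4, α = 8.83, σ_y = 285.0 → σ = 125 MPa, n = 2.29
The minimum is concrete at n = 0.609.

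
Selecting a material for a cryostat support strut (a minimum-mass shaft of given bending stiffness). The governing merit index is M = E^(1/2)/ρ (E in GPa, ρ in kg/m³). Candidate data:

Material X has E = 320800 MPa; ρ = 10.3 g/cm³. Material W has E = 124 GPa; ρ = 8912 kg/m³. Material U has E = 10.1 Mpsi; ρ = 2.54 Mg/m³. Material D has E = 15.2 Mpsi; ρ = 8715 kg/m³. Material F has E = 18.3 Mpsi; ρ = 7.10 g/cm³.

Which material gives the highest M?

After converting to SI:
  material X: E = 320.8 GPa, ρ = 10300 kg/m³
  material W: E = 124.0 GPa, ρ = 8912 kg/m³
  material U: E = 69.64 GPa, ρ = 2540 kg/m³
  material D: E = 104.8 GPa, ρ = 8715 kg/m³
  material F: E = 126.2 GPa, ρ = 7100 kg/m³
  material U: M = 3.29×10⁻³
  material X: M = 1.74×10⁻³
  material F: M = 1.58×10⁻³
  material W: M = 1.25×10⁻³
  material D: M = 1.17×10⁻³
Material U has the largest M.

material U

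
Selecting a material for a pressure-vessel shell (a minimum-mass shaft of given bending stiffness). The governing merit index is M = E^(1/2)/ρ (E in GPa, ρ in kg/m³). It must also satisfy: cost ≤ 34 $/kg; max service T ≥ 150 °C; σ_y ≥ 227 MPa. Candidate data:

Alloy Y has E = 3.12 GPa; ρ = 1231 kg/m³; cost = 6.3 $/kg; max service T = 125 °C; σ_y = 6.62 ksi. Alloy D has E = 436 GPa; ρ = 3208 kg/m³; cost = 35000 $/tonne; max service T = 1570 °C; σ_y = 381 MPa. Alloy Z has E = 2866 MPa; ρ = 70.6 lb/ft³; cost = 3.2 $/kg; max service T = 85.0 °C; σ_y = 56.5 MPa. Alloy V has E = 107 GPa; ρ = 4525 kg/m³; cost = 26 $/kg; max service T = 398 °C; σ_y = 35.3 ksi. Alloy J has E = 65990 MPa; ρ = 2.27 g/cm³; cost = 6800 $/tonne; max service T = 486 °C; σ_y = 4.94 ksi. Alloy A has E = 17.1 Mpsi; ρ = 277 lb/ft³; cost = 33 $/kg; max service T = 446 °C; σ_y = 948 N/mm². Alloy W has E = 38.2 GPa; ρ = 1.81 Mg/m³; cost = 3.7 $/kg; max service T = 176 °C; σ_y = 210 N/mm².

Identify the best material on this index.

Screen on constraints: cost ≤ 34 $/kg; max service T ≥ 150 °C; σ_y ≥ 227 MPa. Survivors: alloy V, alloy A.
In SI units:
  alloy V: E = 107.0 GPa, ρ = 4525 kg/m³
  alloy A: E = 117.9 GPa, ρ = 4437 kg/m³
  alloy A: M = 2.45×10⁻³
  alloy V: M = 2.29×10⁻³
Alloy A has the largest M.

alloy A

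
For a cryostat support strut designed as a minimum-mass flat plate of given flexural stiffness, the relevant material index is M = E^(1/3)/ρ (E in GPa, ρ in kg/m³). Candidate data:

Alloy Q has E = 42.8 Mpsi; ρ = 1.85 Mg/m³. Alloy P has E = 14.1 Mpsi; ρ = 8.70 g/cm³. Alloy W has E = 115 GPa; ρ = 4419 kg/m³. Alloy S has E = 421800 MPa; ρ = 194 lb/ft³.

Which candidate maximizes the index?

Convert each candidate to consistent units, then evaluate M:
  alloy Q: E = 295.1 GPa, ρ = 1850 kg/m³
  alloy P: E = 97.22 GPa, ρ = 8700 kg/m³
  alloy W: E = 115.0 GPa, ρ = 4419 kg/m³
  alloy S: E = 421.8 GPa, ρ = 3108 kg/m³
  alloy Q: M = 3.60×10⁻³
  alloy S: M = 2.41×10⁻³
  alloy W: M = 1.10×10⁻³
  alloy P: M = 0.529×10⁻³
The maximum is for alloy Q.

alloy Q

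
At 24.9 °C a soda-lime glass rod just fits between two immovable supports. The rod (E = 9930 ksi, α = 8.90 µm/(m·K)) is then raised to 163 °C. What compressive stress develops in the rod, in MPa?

84.1 MPa

E = 9930 ksi = 68.46 GPa.
ΔT = 138.1 K. Constrained thermal stress σ = E·α·ΔT = 68.46×10³ MPa × 8.90×10⁻⁶ × 138.1 = 84.1 MPa (compressive).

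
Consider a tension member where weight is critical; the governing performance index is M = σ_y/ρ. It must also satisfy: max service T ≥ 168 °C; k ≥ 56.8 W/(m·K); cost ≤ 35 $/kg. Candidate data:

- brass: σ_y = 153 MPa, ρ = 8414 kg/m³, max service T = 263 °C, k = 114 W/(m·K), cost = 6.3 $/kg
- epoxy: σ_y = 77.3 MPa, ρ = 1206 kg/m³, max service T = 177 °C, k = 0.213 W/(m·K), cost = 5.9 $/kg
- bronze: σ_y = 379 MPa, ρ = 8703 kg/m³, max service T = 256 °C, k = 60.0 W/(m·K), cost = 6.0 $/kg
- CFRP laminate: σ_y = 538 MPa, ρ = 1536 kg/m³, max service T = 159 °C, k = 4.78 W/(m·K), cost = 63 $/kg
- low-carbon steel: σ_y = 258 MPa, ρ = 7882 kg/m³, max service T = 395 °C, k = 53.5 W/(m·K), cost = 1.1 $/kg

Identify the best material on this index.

bronze

Screen on constraints: max service T ≥ 168 °C; k ≥ 56.8 W/(m·K); cost ≤ 35 $/kg. Survivors: brass, bronze.
Computing M directly (units already consistent):
  bronze: M = 43.5 kN·m/kg
  brass: M = 18.2 kN·m/kg
Bronze ranks first.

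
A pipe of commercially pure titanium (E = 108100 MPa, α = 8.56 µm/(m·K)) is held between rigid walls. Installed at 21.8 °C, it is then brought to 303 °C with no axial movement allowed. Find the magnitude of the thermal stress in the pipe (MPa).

260 MPa

E = 108100 MPa = 108.1 GPa.
ΔT = 281.2 K. Constrained thermal stress σ = E·α·ΔT = 108.1×10³ MPa × 8.56×10⁻⁶ × 281.2 = 260 MPa (compressive).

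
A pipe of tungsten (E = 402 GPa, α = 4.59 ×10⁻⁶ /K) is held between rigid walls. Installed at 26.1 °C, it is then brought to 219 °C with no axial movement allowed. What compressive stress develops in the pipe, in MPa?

356 MPa

ΔT = 192.9 K. Constrained thermal stress σ = E·α·ΔT = 402.0×10³ MPa × 4.59×10⁻⁶ × 192.9 = 356 MPa (compressive).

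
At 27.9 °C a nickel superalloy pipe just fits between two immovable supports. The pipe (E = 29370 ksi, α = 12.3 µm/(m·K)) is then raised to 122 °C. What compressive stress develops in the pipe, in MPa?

E = 29370 ksi = 202.5 GPa.
ΔT = 94.10 K. Constrained thermal stress σ = E·α·ΔT = 202.5×10³ MPa × 12.3×10⁻⁶ × 94.10 = 234 MPa (compressive).

234 MPa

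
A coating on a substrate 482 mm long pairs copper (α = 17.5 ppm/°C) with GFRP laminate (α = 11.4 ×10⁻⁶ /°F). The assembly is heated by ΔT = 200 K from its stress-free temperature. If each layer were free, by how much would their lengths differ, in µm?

GFRP laminate: α = 11.4×10⁻⁶/°F × 9/5 = 20.5×10⁻⁶/K.
Δα = |17.5 − 20.5|×10⁻⁶/K = 3.02×10⁻⁶/K.
ΔL_mismatch = Δα·L·ΔT = 3.02×10⁻⁶ × 482.0 mm × 200.0 K = 291 µm.

291 µm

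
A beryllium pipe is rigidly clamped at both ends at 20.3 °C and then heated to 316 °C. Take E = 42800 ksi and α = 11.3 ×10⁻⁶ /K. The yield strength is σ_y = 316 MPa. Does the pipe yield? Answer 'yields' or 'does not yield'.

E = 42800 ksi = 295.1 GPa.
ΔT = 295.7 K. Constrained thermal stress σ = E·α·ΔT = 295.1×10³ MPa × 11.3×10⁻⁶ × 295.7 = 986 MPa (compressive).
Compare to σ_y = 316 MPa: σ ≥ σ_y, so it yields.

yields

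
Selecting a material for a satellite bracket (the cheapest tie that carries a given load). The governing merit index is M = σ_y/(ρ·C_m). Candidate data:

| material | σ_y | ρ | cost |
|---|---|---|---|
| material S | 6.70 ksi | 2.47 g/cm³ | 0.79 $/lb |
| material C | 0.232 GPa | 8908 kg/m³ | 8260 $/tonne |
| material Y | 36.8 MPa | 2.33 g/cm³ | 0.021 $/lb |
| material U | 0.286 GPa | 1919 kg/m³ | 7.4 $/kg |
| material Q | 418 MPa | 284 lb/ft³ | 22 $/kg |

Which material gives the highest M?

material Y

Convert each candidate to consistent units, then evaluate M:
  material S: σ_y = 46.19 MPa, ρ = 2470 kg/m³, cost = 1.742 $/kg
  material C: σ_y = 232.0 MPa, ρ = 8908 kg/m³, cost = 8.260 $/kg
  material Y: σ_y = 36.80 MPa, ρ = 2330 kg/m³, cost = 0.04630 $/kg
  material U: σ_y = 286.0 MPa, ρ = 1919 kg/m³, cost = 7.400 $/kg
  material Q: σ_y = 418.0 MPa, ρ = 4549 kg/m³, cost = 22.00 $/kg
  material Y: M = 341 kN·m per $
  material U: M = 20.1 kN·m per $
  material S: M = 10.7 kN·m per $
  material Q: M = 4.18 kN·m per $
  material C: M = 3.15 kN·m per $
Material Y has the largest M.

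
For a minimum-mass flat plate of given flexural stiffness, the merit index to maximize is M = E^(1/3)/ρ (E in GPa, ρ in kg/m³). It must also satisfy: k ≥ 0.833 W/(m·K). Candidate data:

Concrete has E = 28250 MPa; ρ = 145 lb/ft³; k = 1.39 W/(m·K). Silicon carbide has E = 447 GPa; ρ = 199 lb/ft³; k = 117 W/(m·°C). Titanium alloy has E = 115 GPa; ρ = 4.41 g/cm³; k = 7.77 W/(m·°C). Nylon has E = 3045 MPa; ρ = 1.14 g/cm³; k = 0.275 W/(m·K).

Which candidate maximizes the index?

silicon carbide

Screen on constraints: k ≥ 0.833 W/(m·K). Survivors: concrete, silicon carbide, titanium alloy.
Putting every candidate on a common basis:
  concrete: E = 28.25 GPa, ρ = 2323 kg/m³
  silicon carbide: E = 447.0 GPa, ρ = 3188 kg/m³
  titanium alloy: E = 115.0 GPa, ρ = 4410 kg/m³
  silicon carbide: M = 2.40×10⁻³
  concrete: M = 1.31×10⁻³
  titanium alloy: M = 1.10×10⁻³
Silicon carbide has the largest M.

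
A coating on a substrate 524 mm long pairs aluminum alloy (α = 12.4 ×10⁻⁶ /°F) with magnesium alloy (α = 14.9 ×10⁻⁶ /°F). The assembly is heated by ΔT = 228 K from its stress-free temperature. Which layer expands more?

magnesium alloy

aluminum alloy: α = 12.4×10⁻⁶/°F × 9/5 = 22.3×10⁻⁶/K.
magnesium alloy: α = 14.9×10⁻⁶/°F × 9/5 = 26.8×10⁻⁶/K.
α(aluminum alloy) = 22.3×10⁻⁶/K vs α(magnesium alloy) = 26.8×10⁻⁶/K.
Higher α expands more for the same ΔT: magnesium alloy.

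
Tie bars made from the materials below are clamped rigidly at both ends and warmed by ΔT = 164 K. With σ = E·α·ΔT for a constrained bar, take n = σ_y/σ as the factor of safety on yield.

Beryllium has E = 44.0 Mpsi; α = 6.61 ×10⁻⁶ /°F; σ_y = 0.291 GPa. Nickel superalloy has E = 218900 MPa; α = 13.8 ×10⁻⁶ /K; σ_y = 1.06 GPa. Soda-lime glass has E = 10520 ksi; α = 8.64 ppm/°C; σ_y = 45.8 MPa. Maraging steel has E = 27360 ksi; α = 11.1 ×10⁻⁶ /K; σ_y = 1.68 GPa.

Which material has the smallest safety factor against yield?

Converting E to GPa, α to ×10⁻⁶/K, σ_y to MPa, then σ and n for each:
  beryllium: E = 303.4, α = 11.9, σ_y = 291.0 → σ = 592 MPa, n = 0.492
  nickel superalloy: E = 218.9, α = 13.8, σ_y = 1060 → σ = 495 MPa, n = 2.14
  soda-lime glass: E = 72.53, α = 8.64, σ_y = 45.80 → σ = 103 MPa, n = 0.446
  maraging steel: E = 188.6, α = 11.1, σ_y = 1680 → σ = 343 MPa, n = 4.89
Smallest n: soda-lime glass with n = 0.446.

soda-lime glass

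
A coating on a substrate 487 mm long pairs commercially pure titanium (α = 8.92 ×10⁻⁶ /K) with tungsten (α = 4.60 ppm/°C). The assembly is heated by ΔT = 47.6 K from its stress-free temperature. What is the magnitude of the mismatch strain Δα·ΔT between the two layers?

Δα = |8.92 − 4.60|×10⁻⁶/K = 4.32×10⁻⁶/K.
Mismatch strain = Δα·ΔT = 4.32×10⁻⁶ × 47.6 = 2.06×10⁻⁴.

2.06×10⁻⁴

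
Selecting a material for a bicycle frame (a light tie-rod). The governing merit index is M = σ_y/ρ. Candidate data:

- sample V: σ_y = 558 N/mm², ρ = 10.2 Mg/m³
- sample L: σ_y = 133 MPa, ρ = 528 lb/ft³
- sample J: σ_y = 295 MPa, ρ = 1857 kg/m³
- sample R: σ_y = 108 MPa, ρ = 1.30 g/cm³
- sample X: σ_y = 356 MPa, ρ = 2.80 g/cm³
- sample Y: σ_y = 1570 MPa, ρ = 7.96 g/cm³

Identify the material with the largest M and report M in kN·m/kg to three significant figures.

Convert each candidate to consistent units, then evaluate M:
  sample V: σ_y = 558.0 MPa, ρ = 10200 kg/m³
  sample L: σ_y = 133.0 MPa, ρ = 8458 kg/m³
  sample J: σ_y = 295.0 MPa, ρ = 1857 kg/m³
  sample R: σ_y = 108.0 MPa, ρ = 1300 kg/m³
  sample X: σ_y = 356.0 MPa, ρ = 2800 kg/m³
  sample Y: σ_y = 1570 MPa, ρ = 7960 kg/m³
  sample Y: M = 197 kN·m/kg
  sample J: M = 159 kN·m/kg
  sample X: M = 127 kN·m/kg
  sample R: M = 83.1 kN·m/kg
  sample V: M = 54.7 kN·m/kg
  sample L: M = 15.7 kN·m/kg
Sample Y has the largest M.

sample Y, M = 197 kN·m/kg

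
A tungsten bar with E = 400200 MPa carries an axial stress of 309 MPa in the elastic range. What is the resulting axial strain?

7.72×10⁻⁴

E = 400200 MPa = 400.2 GPa = 400200 MPa.
ε = σ/E = 309 / 400200 = 7.72×10⁻⁴.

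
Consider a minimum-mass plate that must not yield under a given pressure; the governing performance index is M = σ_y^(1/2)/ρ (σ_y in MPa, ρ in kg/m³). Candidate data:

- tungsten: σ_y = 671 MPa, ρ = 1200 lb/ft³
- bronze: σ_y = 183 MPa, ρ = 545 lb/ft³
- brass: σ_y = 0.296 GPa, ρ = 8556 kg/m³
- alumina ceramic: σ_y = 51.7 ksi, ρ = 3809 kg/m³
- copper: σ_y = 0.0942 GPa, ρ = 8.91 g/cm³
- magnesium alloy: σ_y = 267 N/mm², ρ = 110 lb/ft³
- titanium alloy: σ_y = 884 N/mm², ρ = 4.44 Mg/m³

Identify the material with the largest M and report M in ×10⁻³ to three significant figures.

magnesium alloy, M = 9.27×10⁻³

Putting every candidate on a common basis:
  tungsten: σ_y = 671.0 MPa, ρ = 19220 kg/m³
  bronze: σ_y = 183.0 MPa, ρ = 8730 kg/m³
  brass: σ_y = 296.0 MPa, ρ = 8556 kg/m³
  alumina ceramic: σ_y = 356.5 MPa, ρ = 3809 kg/m³
  copper: σ_y = 94.20 MPa, ρ = 8910 kg/m³
  magnesium alloy: σ_y = 267.0 MPa, ρ = 1762 kg/m³
  titanium alloy: σ_y = 884.0 MPa, ρ = 4440 kg/m³
  magnesium alloy: M = 9.27×10⁻³
  titanium alloy: M = 6.70×10⁻³
  alumina ceramic: M = 4.96×10⁻³
  brass: M = 2.01×10⁻³
  bronze: M = 1.55×10⁻³
  tungsten: M = 1.35×10⁻³
  copper: M = 1.09×10⁻³
Magnesium alloy ranks first.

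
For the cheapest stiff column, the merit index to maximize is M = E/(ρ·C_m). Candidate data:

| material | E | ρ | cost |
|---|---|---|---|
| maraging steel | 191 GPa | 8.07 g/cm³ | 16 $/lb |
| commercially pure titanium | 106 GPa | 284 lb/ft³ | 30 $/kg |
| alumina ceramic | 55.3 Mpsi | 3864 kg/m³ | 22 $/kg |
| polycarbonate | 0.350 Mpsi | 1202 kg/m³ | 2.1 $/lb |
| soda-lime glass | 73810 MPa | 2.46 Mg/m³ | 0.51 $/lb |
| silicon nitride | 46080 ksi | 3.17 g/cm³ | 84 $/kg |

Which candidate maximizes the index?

Normalizing units and computing the index:
  maraging steel: E = 191.0 GPa, ρ = 8070 kg/m³, cost = 35.27 $/kg
  commercially pure titanium: E = 106.0 GPa, ρ = 4549 kg/m³, cost = 30.00 $/kg
  alumina ceramic: E = 381.3 GPa, ρ = 3864 kg/m³, cost = 22.00 $/kg
  polycarbonate: E = 2.413 GPa, ρ = 1202 kg/m³, cost = 4.630 $/kg
  soda-lime glass: E = 73.81 GPa, ρ = 2460 kg/m³, cost = 1.124 $/kg
  silicon nitride: E = 317.7 GPa, ρ = 3170 kg/m³, cost = 84.00 $/kg
  soda-lime glass: M = 26.7 MN·m per $
  alumina ceramic: M = 4.49 MN·m per $
  silicon nitride: M = 1.19 MN·m per $
  commercially pure titanium: M = 0.777 MN·m per $
  maraging steel: M = 0.671 MN·m per $
  polycarbonate: M = 0.434 MN·m per $
Highest index: soda-lime glass.

soda-lime glass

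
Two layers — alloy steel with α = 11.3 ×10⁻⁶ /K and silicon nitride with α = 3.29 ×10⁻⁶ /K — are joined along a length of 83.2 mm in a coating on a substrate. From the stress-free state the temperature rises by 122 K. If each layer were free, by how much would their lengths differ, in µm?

81.3 µm

Δα = |11.3 − 3.29|×10⁻⁶/K = 8.01×10⁻⁶/K.
ΔL_mismatch = Δα·L·ΔT = 8.01×10⁻⁶ × 83.2 mm × 122.0 K = 81.3 µm.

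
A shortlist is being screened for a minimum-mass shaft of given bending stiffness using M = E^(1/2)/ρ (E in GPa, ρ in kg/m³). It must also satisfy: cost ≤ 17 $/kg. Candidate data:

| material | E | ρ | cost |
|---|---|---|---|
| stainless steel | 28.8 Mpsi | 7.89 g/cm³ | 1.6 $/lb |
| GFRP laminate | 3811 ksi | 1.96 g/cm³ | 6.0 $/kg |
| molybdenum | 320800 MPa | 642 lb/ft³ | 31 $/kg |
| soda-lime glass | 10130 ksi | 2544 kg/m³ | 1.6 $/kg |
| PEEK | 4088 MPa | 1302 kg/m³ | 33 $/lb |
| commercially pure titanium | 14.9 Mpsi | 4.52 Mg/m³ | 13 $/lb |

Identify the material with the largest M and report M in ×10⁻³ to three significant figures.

soda-lime glass, M = 3.29×10⁻³

Screen on constraints: cost ≤ 17 $/kg. Survivors: stainless steel, GFRP laminate, soda-lime glass.
Normalizing units and computing the index:
  stainless steel: E = 198.6 GPa, ρ = 7890 kg/m³
  GFRP laminate: E = 26.28 GPa, ρ = 1960 kg/m³
  soda-lime glass: E = 69.84 GPa, ρ = 2544 kg/m³
  soda-lime glass: M = 3.29×10⁻³
  GFRP laminate: M = 2.62×10⁻³
  stainless steel: M = 1.79×10⁻³
Highest index: soda-lime glass.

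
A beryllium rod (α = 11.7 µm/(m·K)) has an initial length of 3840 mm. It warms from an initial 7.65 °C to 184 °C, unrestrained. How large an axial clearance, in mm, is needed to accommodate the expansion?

ΔT = 184 − 7.65 = 176.3 K.
ΔL = α·L₀·ΔT = 11.7×10⁻⁶ × 3840 mm × 176.3 K = 7.92 mm.

7.92 mm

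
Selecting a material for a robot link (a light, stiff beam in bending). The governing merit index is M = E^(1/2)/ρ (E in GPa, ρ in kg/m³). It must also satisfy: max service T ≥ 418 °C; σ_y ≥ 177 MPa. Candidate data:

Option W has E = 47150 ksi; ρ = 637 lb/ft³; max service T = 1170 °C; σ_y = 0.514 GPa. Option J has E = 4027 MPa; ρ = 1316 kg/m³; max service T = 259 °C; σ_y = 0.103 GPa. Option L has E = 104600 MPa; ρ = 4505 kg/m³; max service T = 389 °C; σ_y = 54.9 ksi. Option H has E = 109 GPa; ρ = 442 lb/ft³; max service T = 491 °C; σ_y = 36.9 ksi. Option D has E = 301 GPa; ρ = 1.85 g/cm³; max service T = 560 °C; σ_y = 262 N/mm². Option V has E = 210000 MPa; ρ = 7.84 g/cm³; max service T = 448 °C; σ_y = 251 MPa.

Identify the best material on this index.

option D

Screen on constraints: max service T ≥ 418 °C; σ_y ≥ 177 MPa. Survivors: option W, option H, option D, option V.
Normalizing units and computing the index:
  option W: E = 325.1 GPa, ρ = 10200 kg/m³
  option H: E = 109.0 GPa, ρ = 7080 kg/m³
  option D: E = 301.0 GPa, ρ = 1850 kg/m³
  option V: E = 210.0 GPa, ρ = 7840 kg/m³
  option D: M = 9.38×10⁻³
  option V: M = 1.85×10⁻³
  option W: M = 1.77×10⁻³
  option H: M = 1.47×10⁻³
Option D has the largest M.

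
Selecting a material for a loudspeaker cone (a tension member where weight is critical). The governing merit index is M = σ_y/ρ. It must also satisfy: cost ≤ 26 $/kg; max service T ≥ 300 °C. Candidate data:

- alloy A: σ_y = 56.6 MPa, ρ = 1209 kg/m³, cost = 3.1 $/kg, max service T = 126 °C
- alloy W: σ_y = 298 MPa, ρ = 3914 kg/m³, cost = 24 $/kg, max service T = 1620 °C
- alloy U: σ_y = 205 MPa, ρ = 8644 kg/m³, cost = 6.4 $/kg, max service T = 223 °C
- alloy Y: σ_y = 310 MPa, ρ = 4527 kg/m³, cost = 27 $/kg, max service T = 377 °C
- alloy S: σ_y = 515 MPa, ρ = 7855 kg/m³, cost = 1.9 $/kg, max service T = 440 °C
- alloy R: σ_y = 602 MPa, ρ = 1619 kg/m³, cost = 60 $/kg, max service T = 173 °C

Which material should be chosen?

Screen on constraints: cost ≤ 26 $/kg; max service T ≥ 300 °C. Survivors: alloy W, alloy S.
Computing M directly (units already consistent):
  alloy W: M = 76.1 kN·m/kg
  alloy S: M = 65.6 kN·m/kg
Alloy W has the largest M.

alloy W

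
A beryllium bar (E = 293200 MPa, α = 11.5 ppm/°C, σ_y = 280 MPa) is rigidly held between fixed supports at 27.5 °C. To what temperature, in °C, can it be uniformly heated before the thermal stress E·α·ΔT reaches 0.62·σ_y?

79.0 °C

E = 293200 MPa = 293.2 GPa.
E·α·ΔT = 173.6 MPa ⇒ ΔT = 173.6 / (293.2×10³ × 11.5×10⁻⁶) = 51.49 K.
T = 27.5 + 51.49 = 78.99 °C.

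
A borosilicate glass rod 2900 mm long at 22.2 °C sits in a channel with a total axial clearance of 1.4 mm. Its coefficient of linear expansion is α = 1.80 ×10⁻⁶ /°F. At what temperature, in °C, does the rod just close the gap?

α = 1.80×10⁻⁶/°F × 9/5 = 3.24×10⁻⁶/K.
α·L₀·ΔT = 1.4 mm ⇒ ΔT = 1.4 / (3.24×10⁻⁶ × 2900.0) = 149.0 K.
T = 22.2 + 149.0 = 171.2 °C.

171 °C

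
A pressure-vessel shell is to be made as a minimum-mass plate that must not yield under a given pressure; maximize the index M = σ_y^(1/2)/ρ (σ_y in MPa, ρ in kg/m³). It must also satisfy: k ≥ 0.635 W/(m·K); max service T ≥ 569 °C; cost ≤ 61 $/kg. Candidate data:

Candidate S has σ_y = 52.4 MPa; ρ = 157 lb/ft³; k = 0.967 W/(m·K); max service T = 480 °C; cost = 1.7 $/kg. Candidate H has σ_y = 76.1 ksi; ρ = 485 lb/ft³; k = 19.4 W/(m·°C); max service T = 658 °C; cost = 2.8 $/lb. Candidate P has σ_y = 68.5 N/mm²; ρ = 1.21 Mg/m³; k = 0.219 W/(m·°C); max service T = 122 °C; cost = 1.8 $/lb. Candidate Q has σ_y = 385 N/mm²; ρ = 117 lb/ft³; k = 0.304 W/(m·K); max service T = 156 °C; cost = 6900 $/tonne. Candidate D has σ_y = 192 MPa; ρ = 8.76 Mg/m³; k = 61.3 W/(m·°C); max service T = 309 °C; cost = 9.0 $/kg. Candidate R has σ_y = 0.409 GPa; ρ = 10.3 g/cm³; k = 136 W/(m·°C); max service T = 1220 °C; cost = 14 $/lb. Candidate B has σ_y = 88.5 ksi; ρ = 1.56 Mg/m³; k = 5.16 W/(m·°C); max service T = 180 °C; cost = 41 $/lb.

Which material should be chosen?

Screen on constraints: k ≥ 0.635 W/(m·K); max service T ≥ 569 °C; cost ≤ 61 $/kg. Survivors: candidate H, candidate R.
After converting to SI:
  candidate H: σ_y = 524.7 MPa, ρ = 7769 kg/m³
  candidate R: σ_y = 409.0 MPa, ρ = 10300 kg/m³
  candidate H: M = 2.95×10⁻³
  candidate R: M = 1.96×10⁻³
Candidate H ranks first.

candidate H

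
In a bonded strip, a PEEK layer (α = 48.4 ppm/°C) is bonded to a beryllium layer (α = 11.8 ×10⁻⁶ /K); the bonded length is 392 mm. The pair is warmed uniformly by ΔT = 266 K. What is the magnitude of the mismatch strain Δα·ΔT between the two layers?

Δα = |48.4 − 11.8|×10⁻⁶/K = 36.6×10⁻⁶/K.
Mismatch strain = Δα·ΔT = 36.6×10⁻⁶ × 266.0 = 9.74×10⁻³.

9.74×10⁻³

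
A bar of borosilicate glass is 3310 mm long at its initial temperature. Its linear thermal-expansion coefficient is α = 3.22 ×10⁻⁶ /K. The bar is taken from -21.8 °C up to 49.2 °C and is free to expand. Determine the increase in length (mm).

ΔT = 49.2 − (-21.8) = 71.00 K.
ΔL = α·L₀·ΔT = 3.22×10⁻⁶ × 3310 mm × 71.00 K = 0.757 mm.

0.757 mm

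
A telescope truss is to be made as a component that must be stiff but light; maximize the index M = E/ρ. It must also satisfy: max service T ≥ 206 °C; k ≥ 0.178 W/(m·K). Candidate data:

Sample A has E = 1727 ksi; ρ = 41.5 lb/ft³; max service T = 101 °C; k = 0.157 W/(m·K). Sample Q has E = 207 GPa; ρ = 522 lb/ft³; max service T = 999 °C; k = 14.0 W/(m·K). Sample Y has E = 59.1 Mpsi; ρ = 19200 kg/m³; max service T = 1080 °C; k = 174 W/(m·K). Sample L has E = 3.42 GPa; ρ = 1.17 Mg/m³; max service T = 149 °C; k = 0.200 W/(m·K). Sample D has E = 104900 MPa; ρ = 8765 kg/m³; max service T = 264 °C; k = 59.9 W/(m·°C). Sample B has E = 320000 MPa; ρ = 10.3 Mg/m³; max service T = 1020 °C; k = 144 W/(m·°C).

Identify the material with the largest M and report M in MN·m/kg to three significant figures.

sample B, M = 31.1 MN·m/kg

Screen on constraints: max service T ≥ 206 °C; k ≥ 0.178 W/(m·K). Survivors: sample Q, sample Y, sample D, sample B.
In SI units:
  sample Q: E = 207.0 GPa, ρ = 8362 kg/m³
  sample Y: E = 407.5 GPa, ρ = 19200 kg/m³
  sample D: E = 104.9 GPa, ρ = 8765 kg/m³
  sample B: E = 320.0 GPa, ρ = 10300 kg/m³
  sample B: M = 31.1 MN·m/kg
  sample Q: M = 24.8 MN·m/kg
  sample Y: M = 21.2 MN·m/kg
  sample D: M = 12.0 MN·m/kg
Sample B ranks first.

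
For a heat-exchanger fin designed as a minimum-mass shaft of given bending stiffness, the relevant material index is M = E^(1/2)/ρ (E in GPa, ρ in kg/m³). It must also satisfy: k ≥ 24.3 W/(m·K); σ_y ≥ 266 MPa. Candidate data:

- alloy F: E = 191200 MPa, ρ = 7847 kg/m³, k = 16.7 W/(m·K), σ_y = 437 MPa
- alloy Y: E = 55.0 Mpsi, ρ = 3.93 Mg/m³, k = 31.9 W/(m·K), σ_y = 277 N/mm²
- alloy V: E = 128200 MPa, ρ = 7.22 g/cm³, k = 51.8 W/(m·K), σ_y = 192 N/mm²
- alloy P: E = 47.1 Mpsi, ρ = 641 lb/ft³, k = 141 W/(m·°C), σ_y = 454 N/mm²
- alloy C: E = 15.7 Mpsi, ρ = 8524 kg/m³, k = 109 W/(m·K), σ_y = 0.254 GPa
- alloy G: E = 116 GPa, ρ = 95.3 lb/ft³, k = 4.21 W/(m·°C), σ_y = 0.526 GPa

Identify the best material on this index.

Screen on constraints: k ≥ 24.3 W/(m·K); σ_y ≥ 266 MPa. Survivors: alloy Y, alloy P.
Putting every candidate on a common basis:
  alloy Y: E = 379.2 GPa, ρ = 3930 kg/m³
  alloy P: E = 324.7 GPa, ρ = 10270 kg/m³
  alloy Y: M = 4.96×10⁻³
  alloy P: M = 1.76×10⁻³
Alloy Y ranks first.

alloy Y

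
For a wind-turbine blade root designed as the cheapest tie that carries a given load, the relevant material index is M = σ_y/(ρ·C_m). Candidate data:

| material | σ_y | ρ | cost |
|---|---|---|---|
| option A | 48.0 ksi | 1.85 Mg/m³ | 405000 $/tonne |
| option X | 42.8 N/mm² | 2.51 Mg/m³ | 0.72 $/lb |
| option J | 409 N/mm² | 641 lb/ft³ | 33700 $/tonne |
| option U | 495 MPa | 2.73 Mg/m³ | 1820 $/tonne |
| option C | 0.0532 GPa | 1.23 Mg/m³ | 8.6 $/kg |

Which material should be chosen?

Convert each candidate to consistent units, then evaluate M:
  option A: σ_y = 330.9 MPa, ρ = 1850 kg/m³, cost = 405.0 $/kg
  option X: σ_y = 42.80 MPa, ρ = 2510 kg/m³, cost = 1.587 $/kg
  option J: σ_y = 409.0 MPa, ρ = 10270 kg/m³, cost = 33.70 $/kg
  option U: σ_y = 495.0 MPa, ρ = 2730 kg/m³, cost = 1.820 $/kg
  option C: σ_y = 53.20 MPa, ρ = 1230 kg/m³, cost = 8.600 $/kg
  option U: M = 99.6 kN·m per $
  option X: M = 10.7 kN·m per $
  option C: M = 5.03 kN·m per $
  option J: M = 1.18 kN·m per $
  option A: M = 0.442 kN·m per $
The maximum is for option U.

option U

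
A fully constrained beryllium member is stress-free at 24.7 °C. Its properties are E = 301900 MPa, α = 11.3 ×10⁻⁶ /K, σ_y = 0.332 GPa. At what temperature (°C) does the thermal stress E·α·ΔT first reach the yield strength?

E = 301900 MPa = 301.9 GPa.
σ_y = 0.332 GPa = 332.0 MPa.
E·α·ΔT = 332.0 MPa ⇒ ΔT = 332.0 / (301.9×10³ × 11.3×10⁻⁶) = 97.32 K.
T = 24.7 + 97.32 = 122.0 °C.

122 °C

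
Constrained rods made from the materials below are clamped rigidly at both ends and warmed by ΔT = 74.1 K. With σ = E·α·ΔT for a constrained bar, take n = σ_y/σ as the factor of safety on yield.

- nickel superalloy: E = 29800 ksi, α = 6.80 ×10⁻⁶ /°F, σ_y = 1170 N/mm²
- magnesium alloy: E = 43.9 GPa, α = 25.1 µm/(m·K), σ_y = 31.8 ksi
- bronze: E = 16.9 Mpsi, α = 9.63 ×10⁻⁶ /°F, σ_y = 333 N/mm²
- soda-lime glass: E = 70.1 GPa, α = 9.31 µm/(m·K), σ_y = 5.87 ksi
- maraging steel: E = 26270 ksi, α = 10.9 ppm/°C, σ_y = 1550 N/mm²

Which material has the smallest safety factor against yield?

soda-lime glass

Per material, after unit conversion:
  nickel superalloy: E = 205.5, α = 12.2, σ_y = 1170 → σ = 186 MPa, n = 6.28
  magnesium alloy: E = 43.90, α = 25.1, σ_y = 219.3 → σ = 81.7 MPa, n = 2.69
  bronze: E = 116.5, α = 17.3, σ_y = 333.0 → σ = 150 MPa, n = 2.22
  soda-lime glass: E = 70.10, α = 9.31, σ_y = 40.47 → σ = 48.4 MPa, n = 0.837
  maraging steel: E = 181.1, α = 10.9, σ_y = 1550 → σ = 146 MPa, n = 10.6
Soda-lime glass has the lowest safety factor, n = 0.837.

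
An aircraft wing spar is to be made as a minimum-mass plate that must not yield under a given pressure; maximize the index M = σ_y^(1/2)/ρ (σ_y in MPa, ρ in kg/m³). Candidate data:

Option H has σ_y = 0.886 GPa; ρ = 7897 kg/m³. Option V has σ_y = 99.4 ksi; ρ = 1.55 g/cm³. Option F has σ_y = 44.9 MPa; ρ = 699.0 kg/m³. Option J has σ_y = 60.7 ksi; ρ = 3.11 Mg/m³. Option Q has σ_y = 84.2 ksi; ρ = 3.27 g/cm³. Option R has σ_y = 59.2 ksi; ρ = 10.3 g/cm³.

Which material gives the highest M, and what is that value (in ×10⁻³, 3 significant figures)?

option V, M = 16.9×10⁻³

Normalizing units and computing the index:
  option H: σ_y = 886.0 MPa, ρ = 7897 kg/m³
  option V: σ_y = 685.3 MPa, ρ = 1550 kg/m³
  option F: σ_y = 44.90 MPa, ρ = 699.0 kg/m³
  option J: σ_y = 418.5 MPa, ρ = 3110 kg/m³
  option Q: σ_y = 580.5 MPa, ρ = 3270 kg/m³
  option R: σ_y = 408.2 MPa, ρ = 10300 kg/m³
  option V: M = 16.9×10⁻³
  option F: M = 9.59×10⁻³
  option Q: M = 7.37×10⁻³
  option J: M = 6.58×10⁻³
  option H: M = 3.77×10⁻³
  option R: M = 1.96×10⁻³
Option V has the largest M.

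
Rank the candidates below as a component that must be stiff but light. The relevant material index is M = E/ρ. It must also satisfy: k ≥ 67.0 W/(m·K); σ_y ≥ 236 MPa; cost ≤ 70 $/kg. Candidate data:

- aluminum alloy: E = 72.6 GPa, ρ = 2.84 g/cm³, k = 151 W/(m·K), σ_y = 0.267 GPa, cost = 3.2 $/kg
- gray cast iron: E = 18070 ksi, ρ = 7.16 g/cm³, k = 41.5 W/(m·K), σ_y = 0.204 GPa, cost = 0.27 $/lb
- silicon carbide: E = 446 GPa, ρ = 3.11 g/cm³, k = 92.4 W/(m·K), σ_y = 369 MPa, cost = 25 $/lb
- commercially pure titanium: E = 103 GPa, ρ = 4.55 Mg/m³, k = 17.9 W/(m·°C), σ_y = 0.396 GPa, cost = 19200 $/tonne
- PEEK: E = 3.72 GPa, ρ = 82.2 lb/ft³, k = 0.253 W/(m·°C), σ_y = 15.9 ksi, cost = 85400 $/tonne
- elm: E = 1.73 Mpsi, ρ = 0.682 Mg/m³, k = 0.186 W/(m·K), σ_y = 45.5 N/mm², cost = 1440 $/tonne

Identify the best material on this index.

silicon carbide

Screen on constraints: k ≥ 67.0 W/(m·K); σ_y ≥ 236 MPa; cost ≤ 70 $/kg. Survivors: aluminum alloy, silicon carbide.
In SI units:
  aluminum alloy: E = 72.60 GPa, ρ = 2840 kg/m³
  silicon carbide: E = 446.0 GPa, ρ = 3110 kg/m³
  silicon carbide: M = 143 MN·m/kg
  aluminum alloy: M = 25.6 MN·m/kg
Highest index: silicon carbide.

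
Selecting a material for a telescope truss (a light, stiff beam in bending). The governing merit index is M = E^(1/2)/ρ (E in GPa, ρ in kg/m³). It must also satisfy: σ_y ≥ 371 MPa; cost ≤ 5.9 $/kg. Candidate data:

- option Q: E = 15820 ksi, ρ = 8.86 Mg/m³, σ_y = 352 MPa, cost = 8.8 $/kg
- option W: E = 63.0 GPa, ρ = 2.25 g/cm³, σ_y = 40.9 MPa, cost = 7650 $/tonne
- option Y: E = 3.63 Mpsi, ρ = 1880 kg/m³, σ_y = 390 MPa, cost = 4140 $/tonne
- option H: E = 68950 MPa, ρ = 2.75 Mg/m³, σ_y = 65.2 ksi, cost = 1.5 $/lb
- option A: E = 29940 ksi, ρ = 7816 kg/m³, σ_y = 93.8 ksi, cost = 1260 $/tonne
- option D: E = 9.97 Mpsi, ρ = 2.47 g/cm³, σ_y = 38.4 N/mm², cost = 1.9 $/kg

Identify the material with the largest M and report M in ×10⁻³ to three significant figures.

option H, M = 3.02×10⁻³

Screen on constraints: σ_y ≥ 371 MPa; cost ≤ 5.9 $/kg. Survivors: option Y, option H, option A.
Putting every candidate on a common basis:
  option Y: E = 25.03 GPa, ρ = 1880 kg/m³
  option H: E = 68.95 GPa, ρ = 2750 kg/m³
  option A: E = 206.4 GPa, ρ = 7816 kg/m³
  option H: M = 3.02×10⁻³
  option Y: M = 2.66×10⁻³
  option A: M = 1.84×10⁻³
Highest index: option H.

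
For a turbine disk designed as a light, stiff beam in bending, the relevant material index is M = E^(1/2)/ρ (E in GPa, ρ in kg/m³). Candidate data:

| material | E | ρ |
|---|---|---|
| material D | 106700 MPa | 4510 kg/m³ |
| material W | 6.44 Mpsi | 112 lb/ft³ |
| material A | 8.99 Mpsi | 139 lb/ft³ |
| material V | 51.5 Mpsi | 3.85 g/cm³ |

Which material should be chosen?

material V

Convert each candidate to consistent units, then evaluate M:
  material D: E = 106.7 GPa, ρ = 4510 kg/m³
  material W: E = 44.40 GPa, ρ = 1794 kg/m³
  material A: E = 61.98 GPa, ρ = 2227 kg/m³
  material V: E = 355.1 GPa, ρ = 3850 kg/m³
  material V: M = 4.89×10⁻³
  material W: M = 3.71×10⁻³
  material A: M = 3.54×10⁻³
  material D: M = 2.29×10⁻³
Highest index: material V.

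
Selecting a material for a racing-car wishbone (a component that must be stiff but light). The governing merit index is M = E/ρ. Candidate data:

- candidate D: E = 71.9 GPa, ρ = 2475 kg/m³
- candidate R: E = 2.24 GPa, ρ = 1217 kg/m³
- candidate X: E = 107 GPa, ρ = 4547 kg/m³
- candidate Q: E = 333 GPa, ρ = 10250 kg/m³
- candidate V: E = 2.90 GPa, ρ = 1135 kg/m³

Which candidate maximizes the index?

Computing M directly (units already consistent):
  candidate Q: M = 32.5 MN·m/kg
  candidate D: M = 29.1 MN·m/kg
  candidate X: M = 23.5 MN·m/kg
  candidate V: M = 2.56 MN·m/kg
  candidate R: M = 1.84 MN·m/kg
Candidate Q ranks first.

candidate Q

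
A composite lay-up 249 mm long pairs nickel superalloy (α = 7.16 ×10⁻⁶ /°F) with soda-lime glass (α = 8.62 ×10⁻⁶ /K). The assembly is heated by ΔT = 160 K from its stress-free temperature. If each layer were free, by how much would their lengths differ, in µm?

170 µm

nickel superalloy: α = 7.16×10⁻⁶/°F × 9/5 = 12.9×10⁻⁶/K.
Δα = |12.9 − 8.62|×10⁻⁶/K = 4.27×10⁻⁶/K.
ΔL_mismatch = Δα·L·ΔT = 4.27×10⁻⁶ × 249.0 mm × 160.0 K = 170 µm.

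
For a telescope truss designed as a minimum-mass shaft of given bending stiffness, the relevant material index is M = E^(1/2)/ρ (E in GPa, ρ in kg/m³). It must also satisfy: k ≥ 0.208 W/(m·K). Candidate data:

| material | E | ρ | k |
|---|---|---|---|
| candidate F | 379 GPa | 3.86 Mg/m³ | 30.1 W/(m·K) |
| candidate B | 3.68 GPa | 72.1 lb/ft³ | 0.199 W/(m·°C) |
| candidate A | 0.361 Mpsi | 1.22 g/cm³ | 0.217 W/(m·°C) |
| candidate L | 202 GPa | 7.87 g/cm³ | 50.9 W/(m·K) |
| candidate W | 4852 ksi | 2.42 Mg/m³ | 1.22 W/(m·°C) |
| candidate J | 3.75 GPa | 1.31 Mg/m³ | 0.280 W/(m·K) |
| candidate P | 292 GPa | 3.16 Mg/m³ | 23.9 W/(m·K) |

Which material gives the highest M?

Screen on constraints: k ≥ 0.208 W/(m·K). Survivors: candidate F, candidate A, candidate L, candidate W, candidate J, candidate P.
Putting every candidate on a common basis:
  candidate F: E = 379.0 GPa, ρ = 3860 kg/m³
  candidate A: E = 2.489 GPa, ρ = 1220 kg/m³
  candidate L: E = 202.0 GPa, ρ = 7870 kg/m³
  candidate W: E = 33.45 GPa, ρ = 2420 kg/m³
  candidate J: E = 3.750 GPa, ρ = 1310 kg/m³
  candidate P: E = 292.0 GPa, ρ = 3160 kg/m³
  candidate P: M = 5.41×10⁻³
  candidate F: M = 5.04×10⁻³
  candidate W: M = 2.39×10⁻³
  candidate L: M = 1.81×10⁻³
  candidate J: M = 1.48×10⁻³
  candidate A: M = 1.29×10⁻³
The maximum is for candidate P.

candidate P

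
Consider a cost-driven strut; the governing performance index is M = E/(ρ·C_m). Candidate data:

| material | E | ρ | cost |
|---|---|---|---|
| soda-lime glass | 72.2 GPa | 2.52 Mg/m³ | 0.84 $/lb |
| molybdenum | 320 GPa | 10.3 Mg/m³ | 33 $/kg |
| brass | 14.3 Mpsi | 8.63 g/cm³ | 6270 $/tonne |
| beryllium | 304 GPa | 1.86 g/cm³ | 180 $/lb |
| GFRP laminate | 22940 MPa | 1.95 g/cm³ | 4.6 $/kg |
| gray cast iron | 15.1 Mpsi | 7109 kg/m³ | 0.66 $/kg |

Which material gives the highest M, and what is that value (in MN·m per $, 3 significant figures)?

After converting to SI:
  soda-lime glass: E = 72.20 GPa, ρ = 2520 kg/m³, cost = 1.852 $/kg
  molybdenum: E = 320.0 GPa, ρ = 10300 kg/m³, cost = 33.00 $/kg
  brass: E = 98.60 GPa, ρ = 8630 kg/m³, cost = 6.270 $/kg
  beryllium: E = 304.0 GPa, ρ = 1860 kg/m³, cost = 396.8 $/kg
  GFRP laminate: E = 22.94 GPa, ρ = 1950 kg/m³, cost = 4.600 $/kg
  gray cast iron: E = 104.1 GPa, ρ = 7109 kg/m³, cost = 0.6600 $/kg
  gray cast iron: M = 22.2 MN·m per $
  soda-lime glass: M = 15.5 MN·m per $
  GFRP laminate: M = 2.56 MN·m per $
  brass: M = 1.82 MN·m per $
  molybdenum: M = 0.941 MN·m per $
  beryllium: M = 0.412 MN·m per $
Gray cast iron ranks first.

gray cast iron, M = 22.2 MN·m per $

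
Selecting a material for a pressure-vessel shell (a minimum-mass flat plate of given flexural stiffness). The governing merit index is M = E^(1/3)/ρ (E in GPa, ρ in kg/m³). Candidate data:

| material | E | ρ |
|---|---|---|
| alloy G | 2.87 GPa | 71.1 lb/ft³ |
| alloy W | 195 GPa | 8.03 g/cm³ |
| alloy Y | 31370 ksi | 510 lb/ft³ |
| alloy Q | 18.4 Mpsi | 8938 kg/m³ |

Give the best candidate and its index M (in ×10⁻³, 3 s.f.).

alloy G, M = 1.25×10⁻³

Convert each candidate to consistent units, then evaluate M:
  alloy G: E = 2.870 GPa, ρ = 1139 kg/m³
  alloy W: E = 195.0 GPa, ρ = 8030 kg/m³
  alloy Y: E = 216.3 GPa, ρ = 8169 kg/m³
  alloy Q: E = 126.9 GPa, ρ = 8938 kg/m³
  alloy G: M = 1.25×10⁻³
  alloy Y: M = 0.735×10⁻³
  alloy W: M = 0.722×10⁻³
  alloy Q: M = 0.562×10⁻³
Alloy G ranks first.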